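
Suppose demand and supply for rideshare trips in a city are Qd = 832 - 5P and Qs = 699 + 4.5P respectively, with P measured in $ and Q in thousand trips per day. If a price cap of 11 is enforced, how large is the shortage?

Shortage = 28.5

At P = 11: Qd = 777 and Qs = 748.5.
Shortage = Qd - Qs = 777 - 748.5 = 28.5.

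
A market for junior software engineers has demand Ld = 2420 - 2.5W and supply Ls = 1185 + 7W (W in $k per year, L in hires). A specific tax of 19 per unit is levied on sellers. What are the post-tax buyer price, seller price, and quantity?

The tax drives a wedge W_b - W_s = 19. Substituting W_s = W_b - 19 into supply: Ls = 1052 + 7W_b.
Market clearing requires 2420 - 2.5W_b = 1052 + 7W_b; hence 1368 = 9.5W_b and W_b = 144.
So W_s = 125 and the quantity traded is L = 2420 - 2.5(144) = 2060.

W_b = 144, W_s = 125, L = 2060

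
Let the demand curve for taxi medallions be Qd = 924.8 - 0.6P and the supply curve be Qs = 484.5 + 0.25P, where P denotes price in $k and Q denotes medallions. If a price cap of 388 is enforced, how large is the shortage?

Shortage = 110.5

Evaluating both curves at the ceiling price 388 gives Qd = 692, Qs = 581.5.
Shortage = Qd - Qs = 692 - 581.5 = 110.5.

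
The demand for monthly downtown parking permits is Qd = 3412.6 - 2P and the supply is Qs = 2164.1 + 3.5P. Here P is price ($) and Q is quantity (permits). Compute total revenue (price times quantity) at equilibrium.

Total revenue = 671602.2

Set Qd = Qs: 3412.6 - 2P = 2164.1 + 3.5P, so 1248.5 = 5.5P and P* = 227.
Substitute back: Q* = 3412.6 - 2(227) = 2958.6.
Total revenue = P* × Q* = 227 × 2958.6 = 671602.2.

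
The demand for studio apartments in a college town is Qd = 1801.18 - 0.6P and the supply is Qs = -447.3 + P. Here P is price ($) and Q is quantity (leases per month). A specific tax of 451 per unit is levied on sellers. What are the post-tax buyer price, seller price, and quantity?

P_b = 1687.175, P_s = 1236.175, Q = 788.875

The tax drives a wedge P_b - P_s = 451. Substituting P_s = P_b - 451 into supply: Qs = -898.3 + P_b.
Set Qd = Qs: 1801.18 - 0.6P_b = -898.3 + P_b, so 2699.48 = 1.6P_b and P_b = 1687.175.
So P_s = 1236.175 and the quantity traded is Q = 1801.18 - 0.6(1687.175) = 788.875.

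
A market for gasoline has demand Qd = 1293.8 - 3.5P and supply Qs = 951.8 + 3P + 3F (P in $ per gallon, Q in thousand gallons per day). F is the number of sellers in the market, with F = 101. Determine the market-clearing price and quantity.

P* = 6, Q* = 1272.8

With F = 101, supply is Qs = 1254.8 + 3P.
Set Qd = Qs: 1293.8 - 3.5P = 1254.8 + 3P, so 39 = 6.5P and P* = 6.
Substitute back: Q* = 1293.8 - 3.5(6) = 1272.8.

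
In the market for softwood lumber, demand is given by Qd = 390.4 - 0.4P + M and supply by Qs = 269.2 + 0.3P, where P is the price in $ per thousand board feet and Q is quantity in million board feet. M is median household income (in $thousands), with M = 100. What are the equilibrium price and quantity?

With M = 100, demand is Qd = 490.4 - 0.4P.
At equilibrium Qd = Qs, so 490.4 - 0.4P = 269.2 + 0.3P; collecting terms, 221.2 = 0.7P and P* = 316.
From the demand curve, Q* = 490.4 - 0.4(316) = 364.

P* = 316, Q* = 364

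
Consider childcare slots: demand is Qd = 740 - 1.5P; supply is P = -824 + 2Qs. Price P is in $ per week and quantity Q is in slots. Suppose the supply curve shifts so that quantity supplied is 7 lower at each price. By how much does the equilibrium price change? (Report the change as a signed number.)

ΔP = 3.5

Solving each curve for Q: Qs = 412 + 0.5P.
Equating demand and supply, 740 - 1.5P = 412 + 0.5P gives 2P = 328, so P* = 164.
From the demand curve, Q* = 740 - 1.5(164) = 494.
After the shift, supply is Qs = 405 + 0.5P.
The new intersection has 335 = 2P, i.e. P = 167.5, Q = 488.75.
ΔP = 167.5 - 164 = 3.5.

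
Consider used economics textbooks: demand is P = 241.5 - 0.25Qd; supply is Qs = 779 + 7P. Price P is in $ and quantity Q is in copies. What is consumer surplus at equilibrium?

In direct form, Qd = 966 - 4P.
At equilibrium Qd = Qs, so 966 - 4P = 779 + 7P; collecting terms, 187 = 11P and P* = 17.
Then Q* = 966 - 4(17) = 898.
Demand choke price (Qd = 0): P = 966/4 = 241.5. Consumer surplus = ½ × (241.5 - 17) × 898 = 100800.5.

Consumer surplus = 100800.5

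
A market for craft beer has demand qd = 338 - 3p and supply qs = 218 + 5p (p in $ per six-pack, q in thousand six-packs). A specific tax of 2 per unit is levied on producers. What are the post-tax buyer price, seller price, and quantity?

p_b = 16.25, p_s = 14.25, q = 289.25

With a tax of 2 on producers, they supply based on the net price p_s = p_b - 2, so qs = 208 + 5p_b.
Equate demand and the shifted supply: 338 - 3p_b = 208 + 5p_b, giving 8p_b = 130, so p_b = 16.25.
So p_s = 14.25 and the quantity traded is q = 338 - 3(16.25) = 289.25.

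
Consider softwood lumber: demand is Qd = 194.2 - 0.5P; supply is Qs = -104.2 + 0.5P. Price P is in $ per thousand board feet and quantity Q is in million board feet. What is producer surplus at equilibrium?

Producer surplus = 2025

The market clears where 194.2 - 0.5P = -104.2 + 0.5P. Rearranging, P = 298.4, hence P* = 298.4.
Then Q* = 194.2 - 0.5(298.4) = 45.
Supply choke price (Qs = 0): P = 208.4. Producer surplus = ½ × (298.4 - 208.4) × 45 = 2025.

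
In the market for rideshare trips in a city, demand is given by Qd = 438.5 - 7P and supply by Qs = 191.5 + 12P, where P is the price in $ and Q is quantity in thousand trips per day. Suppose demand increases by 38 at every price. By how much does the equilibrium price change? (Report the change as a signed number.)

At equilibrium Qd = Qs, so 438.5 - 7P = 191.5 + 12P; collecting terms, 247 = 19P and P* = 13.
Then Q* = 438.5 - 7(13) = 347.5.
After the shift, demand is Qd = 476.5 - 7P.
New equilibrium: 285 = 19P, so P = 15 and Q = 371.5.
ΔP = 15 - 13 = 2.

ΔP = 2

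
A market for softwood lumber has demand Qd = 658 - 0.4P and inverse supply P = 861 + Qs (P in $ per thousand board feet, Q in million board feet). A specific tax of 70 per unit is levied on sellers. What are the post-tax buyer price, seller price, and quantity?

P_b = 1135, P_s = 1065, Q = 204

Inverting to quantity form: Qs = -861 + P.
With a tax of 70 on sellers, they supply based on the net price P_s = P_b - 70, so Qs = -931 + P_b.
Equate demand and the shifted supply: 658 - 0.4P_b = -931 + P_b, giving 1.4P_b = 1589, so P_b = 1135.
So P_s = 1065 and the quantity traded is Q = 658 - 0.4(1135) = 204.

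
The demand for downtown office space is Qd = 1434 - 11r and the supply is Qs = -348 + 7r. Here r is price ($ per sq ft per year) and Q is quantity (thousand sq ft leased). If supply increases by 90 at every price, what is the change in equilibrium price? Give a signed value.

At equilibrium Qd = Qs, so 1434 - 11r = -348 + 7r; collecting terms, 1782 = 18r and r* = 99.
Substitute back: Q* = 1434 - 11(99) = 345.
After the shift, supply is Qs = -258 + 7r.
The new intersection has 1692 = 18r, i.e. r = 94, Q = 400.
Δr = 94 - 99 = -5.

Δr = -5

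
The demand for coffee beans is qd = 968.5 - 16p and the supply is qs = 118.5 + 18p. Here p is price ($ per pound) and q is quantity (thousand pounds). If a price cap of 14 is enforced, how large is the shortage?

Shortage = 374

At p = 14: qd = 744.5 and qs = 370.5.
Shortage = qd - qs = 744.5 - 370.5 = 374.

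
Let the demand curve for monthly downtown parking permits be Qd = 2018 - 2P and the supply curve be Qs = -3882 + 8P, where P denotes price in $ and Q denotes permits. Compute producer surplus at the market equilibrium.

The market clears where 2018 - 2P = -3882 + 8P. Rearranging, 10P = 5900, hence P* = 590.
Plugging P* into demand: Q* = 2018 - 2(590) = 838.
Supply choke price (Qs = 0): P = 485.25. Producer surplus = ½ × (590 - 485.25) × 838 = 43890.25.

Producer surplus = 43890.25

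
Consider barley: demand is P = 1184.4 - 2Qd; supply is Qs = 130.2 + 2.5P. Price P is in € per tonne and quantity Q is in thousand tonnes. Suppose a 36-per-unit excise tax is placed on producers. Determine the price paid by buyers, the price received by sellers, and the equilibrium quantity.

P_b = 184, P_s = 148, Q = 500.2

In direct form, Qd = 592.2 - 0.5P.
The tax drives a wedge P_b - P_s = 36. Substituting P_s = P_b - 36 into supply: Qs = 40.2 + 2.5P_b.
Equate demand and the shifted supply: 592.2 - 0.5P_b = 40.2 + 2.5P_b, giving 3P_b = 552, so P_b = 184.
Then P_s = 184 - 36 = 148 and Q = 592.2 - 0.5(184) = 500.2.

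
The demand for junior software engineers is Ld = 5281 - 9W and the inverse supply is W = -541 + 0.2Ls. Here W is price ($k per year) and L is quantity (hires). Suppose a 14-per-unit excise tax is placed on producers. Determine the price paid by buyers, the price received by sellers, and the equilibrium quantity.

Solving each curve for L: Ls = 2705 + 5W.
Producers keep W_s = W_b - 14 per unit, so supply in terms of the buyer price is Ls = 2635 + 5W_b.
Equate demand and the shifted supply: 5281 - 9W_b = 2635 + 5W_b, giving 14W_b = 2646, so W_b = 189.
So W_s = 175 and the quantity traded is L = 5281 - 9(189) = 3580.

W_b = 189, W_s = 175, L = 3580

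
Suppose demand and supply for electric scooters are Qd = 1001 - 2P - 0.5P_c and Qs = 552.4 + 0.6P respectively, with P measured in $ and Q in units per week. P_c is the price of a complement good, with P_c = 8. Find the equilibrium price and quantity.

With P_c = 8, demand is Qd = 997 - 2P.
At equilibrium Qd = Qs, so 997 - 2P = 552.4 + 0.6P; collecting terms, 444.6 = 2.6P and P* = 171.
From the demand curve, Q* = 997 - 2(171) = 655.

P* = 171, Q* = 655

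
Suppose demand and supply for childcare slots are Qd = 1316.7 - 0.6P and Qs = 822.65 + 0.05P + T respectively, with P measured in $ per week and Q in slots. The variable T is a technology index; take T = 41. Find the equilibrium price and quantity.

With T = 41, supply is Qs = 863.65 + 0.05P.
At equilibrium Qd = Qs, so 1316.7 - 0.6P = 863.65 + 0.05P; collecting terms, 453.05 = 0.65P and P* = 697.
Plugging P* into demand: Q* = 1316.7 - 0.6(697) = 898.5.

P* = 697, Q* = 898.5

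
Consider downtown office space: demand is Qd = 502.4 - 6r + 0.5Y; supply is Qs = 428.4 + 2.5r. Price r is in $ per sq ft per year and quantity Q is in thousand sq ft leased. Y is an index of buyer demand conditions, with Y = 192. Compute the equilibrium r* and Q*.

r* = 20, Q* = 478.4

With Y = 192, demand is Qd = 598.4 - 6r.
Set Qd = Qs: 598.4 - 6r = 428.4 + 2.5r, so 170 = 8.5r and r* = 20.
Substitute back: Q* = 598.4 - 6(20) = 478.4.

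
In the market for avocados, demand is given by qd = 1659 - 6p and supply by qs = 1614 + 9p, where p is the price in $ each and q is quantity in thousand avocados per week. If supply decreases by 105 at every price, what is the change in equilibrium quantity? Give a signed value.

Equating demand and supply, 1659 - 6p = 1614 + 9p gives 15p = 45, so p* = 3.
Then q* = 1659 - 6(3) = 1641.
After the shift, supply is qs = 1509 + 9p.
The new intersection has 150 = 15p, i.e. p = 10, q = 1599.
Δq = 1599 - 1641 = -42.

Δq = -42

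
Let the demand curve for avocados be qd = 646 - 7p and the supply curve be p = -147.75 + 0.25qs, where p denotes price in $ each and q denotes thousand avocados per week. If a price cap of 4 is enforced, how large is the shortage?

Solving each curve for q: qs = 591 + 4p.
With p fixed at 4, quantity demanded is 618 and quantity supplied is 607.
Shortage = qd - qs = 618 - 607 = 11.

Shortage = 11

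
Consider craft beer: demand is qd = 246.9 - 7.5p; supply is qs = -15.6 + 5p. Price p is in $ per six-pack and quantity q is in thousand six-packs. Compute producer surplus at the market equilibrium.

The market clears where 246.9 - 7.5p = -15.6 + 5p. Rearranging, 12.5p = 262.5, hence p* = 21.
Then q* = 246.9 - 7.5(21) = 89.4.
Supply choke price (qs = 0): p = 3.12. Producer surplus = ½ × (21 - 3.12) × 89.4 = 799.236.

Producer surplus = 799.236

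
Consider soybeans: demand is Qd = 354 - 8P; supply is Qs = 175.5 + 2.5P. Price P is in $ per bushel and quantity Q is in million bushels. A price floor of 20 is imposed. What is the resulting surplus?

Evaluating both curves at the floor price 20 gives Qd = 194, Qs = 225.5.
Surplus = Qs - Qd = 225.5 - 194 = 31.5.

Surplus = 31.5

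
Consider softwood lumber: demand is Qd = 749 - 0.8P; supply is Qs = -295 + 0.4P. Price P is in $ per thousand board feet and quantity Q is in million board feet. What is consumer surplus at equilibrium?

Consumer surplus = 1755.625

At equilibrium Qd = Qs, so 749 - 0.8P = -295 + 0.4P; collecting terms, 1044 = 1.2P and P* = 870.
Substitute back: Q* = 749 - 0.8(870) = 53.
Demand choke price (Qd = 0): P = 749/0.8 = 936.25. Consumer surplus = ½ × (936.25 - 870) × 53 = 1755.625.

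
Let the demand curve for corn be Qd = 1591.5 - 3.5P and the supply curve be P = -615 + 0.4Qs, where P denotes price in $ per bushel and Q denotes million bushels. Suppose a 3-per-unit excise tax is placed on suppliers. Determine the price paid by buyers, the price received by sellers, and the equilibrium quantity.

P_b = 10.25, P_s = 7.25, Q = 1555.625

In direct form, Qs = 1537.5 + 2.5P.
Suppliers keep P_s = P_b - 3 per unit, so supply in terms of the buyer price is Qs = 1530 + 2.5P_b.
Market clearing requires 1591.5 - 3.5P_b = 1530 + 2.5P_b; hence 61.5 = 6P_b and P_b = 10.25.
So P_s = 7.25 and the quantity traded is Q = 1591.5 - 3.5(10.25) = 1555.625.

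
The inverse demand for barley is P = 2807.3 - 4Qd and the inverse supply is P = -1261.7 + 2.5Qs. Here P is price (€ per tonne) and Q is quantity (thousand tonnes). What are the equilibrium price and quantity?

P* = 303.3, Q* = 626

Solving each curve for Q: Qd = 701.825 - 0.25P and Qs = 504.68 + 0.4P.
At equilibrium Qd = Qs, so 701.825 - 0.25P = 504.68 + 0.4P; collecting terms, 197.145 = 0.65P and P* = 303.3.
From the demand curve, Q* = 701.825 - 0.25(303.3) = 626.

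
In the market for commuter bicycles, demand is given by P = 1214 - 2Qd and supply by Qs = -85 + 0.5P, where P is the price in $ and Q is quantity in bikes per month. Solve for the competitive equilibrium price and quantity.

Rewriting in direct form: Qd = 607 - 0.5P.
The market clears where 607 - 0.5P = -85 + 0.5P. Rearranging, P = 692, hence P* = 692.
Then Q* = 607 - 0.5(692) = 261.

P* = 692, Q* = 261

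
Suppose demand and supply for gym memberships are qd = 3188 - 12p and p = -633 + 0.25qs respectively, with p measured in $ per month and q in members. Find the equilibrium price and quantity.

p* = 41, q* = 2696

Rewriting in direct form: qs = 2532 + 4p.
Equating demand and supply, 3188 - 12p = 2532 + 4p gives 16p = 656, so p* = 41.
From the demand curve, q* = 3188 - 12(41) = 2696.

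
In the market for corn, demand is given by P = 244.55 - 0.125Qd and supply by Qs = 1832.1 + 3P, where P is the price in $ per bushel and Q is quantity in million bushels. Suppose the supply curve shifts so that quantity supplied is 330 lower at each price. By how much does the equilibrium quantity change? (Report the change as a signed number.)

In direct form, Qd = 1956.4 - 8P.
The market clears where 1956.4 - 8P = 1832.1 + 3P. Rearranging, 11P = 124.3, hence P* = 11.3.
From the demand curve, Q* = 1956.4 - 8(11.3) = 1866.
After the shift, supply is Qs = 1502.1 + 3P.
Re-solving, 11P = 454.3 gives P = 41.3 and Q = 1626.
ΔQ = 1626 - 1866 = -240.

ΔQ = -240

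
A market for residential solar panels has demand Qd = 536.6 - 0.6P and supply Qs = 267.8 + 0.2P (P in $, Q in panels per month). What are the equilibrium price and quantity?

P* = 336, Q* = 335

Set Qd = Qs: 536.6 - 0.6P = 267.8 + 0.2P, so 268.8 = 0.8P and P* = 336.
Plugging P* into demand: Q* = 536.6 - 0.6(336) = 335.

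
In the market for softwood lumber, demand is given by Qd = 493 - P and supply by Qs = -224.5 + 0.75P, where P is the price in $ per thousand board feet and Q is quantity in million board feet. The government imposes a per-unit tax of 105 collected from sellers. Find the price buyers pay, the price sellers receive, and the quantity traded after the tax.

P_b = 455, P_s = 350, Q = 38

With a tax of 105 on sellers, they supply based on the net price P_s = P_b - 105, so Qs = -303.25 + 0.75P_b.
Market clearing requires 493 - P_b = -303.25 + 0.75P_b; hence 796.25 = 1.75P_b and P_b = 455.
Then P_s = 455 - 105 = 350 and Q = 493 - 455 = 38.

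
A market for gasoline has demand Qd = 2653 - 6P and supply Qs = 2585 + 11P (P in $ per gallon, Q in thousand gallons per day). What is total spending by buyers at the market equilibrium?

Set Qd = Qs: 2653 - 6P = 2585 + 11P, so 68 = 17P and P* = 4.
Substitute back: Q* = 2653 - 6(4) = 2629.
Total spending by buyers = P* × Q* = 4 × 2629 = 10516.

Total spending by buyers = 10516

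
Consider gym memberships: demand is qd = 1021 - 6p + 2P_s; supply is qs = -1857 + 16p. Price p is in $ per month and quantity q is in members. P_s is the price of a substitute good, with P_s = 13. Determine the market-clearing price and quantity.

With P_s = 13, demand is qd = 1047 - 6p.
The market clears where 1047 - 6p = -1857 + 16p. Rearranging, 22p = 2904, hence p* = 132.
Substitute back: q* = 1047 - 6(132) = 255.

p* = 132, q* = 255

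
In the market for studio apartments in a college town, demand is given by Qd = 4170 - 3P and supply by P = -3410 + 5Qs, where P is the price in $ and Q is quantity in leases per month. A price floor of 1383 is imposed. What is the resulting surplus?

Rewriting in direct form: Qs = 682 + 0.2P.
With P fixed at 1383, quantity demanded is 21 and quantity supplied is 958.6.
Surplus = Qs - Qd = 958.6 - 21 = 937.6.

Surplus = 937.6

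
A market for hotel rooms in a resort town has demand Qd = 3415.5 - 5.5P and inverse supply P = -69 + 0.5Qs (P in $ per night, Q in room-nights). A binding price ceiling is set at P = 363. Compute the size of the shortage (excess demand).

Shortage = 555

Solving each curve for Q: Qs = 138 + 2P.
At P = 363: Qd = 1419 and Qs = 864.
Shortage = Qd - Qs = 1419 - 864 = 555.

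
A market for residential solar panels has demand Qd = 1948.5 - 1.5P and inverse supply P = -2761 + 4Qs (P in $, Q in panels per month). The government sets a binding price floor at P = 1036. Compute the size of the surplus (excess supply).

Rewriting in direct form: Qs = 690.25 + 0.25P.
Evaluating both curves at the floor price 1036 gives Qd = 394.5, Qs = 949.25.
Surplus = Qs - Qd = 949.25 - 394.5 = 554.75.

Surplus = 554.75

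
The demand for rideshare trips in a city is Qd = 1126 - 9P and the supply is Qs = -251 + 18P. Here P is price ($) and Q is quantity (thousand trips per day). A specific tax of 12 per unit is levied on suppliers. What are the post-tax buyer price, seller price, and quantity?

With a tax of 12 on suppliers, they supply based on the net price P_s = P_b - 12, so Qs = -467 + 18P_b.
Set Qd = Qs: 1126 - 9P_b = -467 + 18P_b, so 1593 = 27P_b and P_b = 59.
Then P_s = 59 - 12 = 47 and Q = 1126 - 9(59) = 595.

P_b = 59, P_s = 47, Q = 595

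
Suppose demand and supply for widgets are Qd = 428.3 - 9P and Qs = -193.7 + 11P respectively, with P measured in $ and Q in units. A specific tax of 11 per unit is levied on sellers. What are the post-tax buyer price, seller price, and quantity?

Sellers keep P_s = P_b - 11 per unit, so supply in terms of the buyer price is Qs = -314.7 + 11P_b.
Market clearing requires 428.3 - 9P_b = -314.7 + 11P_b; hence 743 = 20P_b and P_b = 37.15.
Then P_s = 37.15 - 11 = 26.15 and Q = 428.3 - 9(37.15) = 93.95.

P_b = 37.15, P_s = 26.15, Q = 93.95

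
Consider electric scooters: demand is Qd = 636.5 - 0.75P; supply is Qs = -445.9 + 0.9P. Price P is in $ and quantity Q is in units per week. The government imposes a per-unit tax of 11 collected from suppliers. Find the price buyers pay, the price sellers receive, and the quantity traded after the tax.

Suppliers keep P_s = P_b - 11 per unit, so supply in terms of the buyer price is Qs = -455.8 + 0.9P_b.
Market clearing requires 636.5 - 0.75P_b = -455.8 + 0.9P_b; hence 1092.3 = 1.65P_b and P_b = 662.
Then P_s = 662 - 11 = 651 and Q = 636.5 - 0.75(662) = 140.

P_b = 662, P_s = 651, Q = 140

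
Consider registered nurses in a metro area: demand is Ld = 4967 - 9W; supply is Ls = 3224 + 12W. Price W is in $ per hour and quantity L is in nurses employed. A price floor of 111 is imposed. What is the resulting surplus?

Evaluating both curves at the floor price 111 gives Ld = 3968, Ls = 4556.
Surplus = Ls - Ld = 4556 - 3968 = 588.

Surplus = 588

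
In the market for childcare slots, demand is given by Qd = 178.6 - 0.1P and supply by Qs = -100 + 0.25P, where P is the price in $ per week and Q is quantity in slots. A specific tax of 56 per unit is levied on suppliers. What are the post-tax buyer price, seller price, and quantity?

P_b = 836, P_s = 780, Q = 95

Suppliers keep P_s = P_b - 56 per unit, so supply in terms of the buyer price is Qs = -114 + 0.25P_b.
Equate demand and the shifted supply: 178.6 - 0.1P_b = -114 + 0.25P_b, giving 0.35P_b = 292.6, so P_b = 836.
Then P_s = 836 - 56 = 780 and Q = 178.6 - 0.1(836) = 95.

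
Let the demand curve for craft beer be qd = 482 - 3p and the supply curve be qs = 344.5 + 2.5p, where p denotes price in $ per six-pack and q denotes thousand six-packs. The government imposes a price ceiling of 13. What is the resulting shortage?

At p = 13: qd = 443 and qs = 377.
Shortage = qd - qs = 443 - 377 = 66.

Shortage = 66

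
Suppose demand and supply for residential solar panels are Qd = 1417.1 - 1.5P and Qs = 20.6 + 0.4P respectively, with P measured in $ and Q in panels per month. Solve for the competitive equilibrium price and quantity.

P* = 735, Q* = 314.6

Equating demand and supply, 1417.1 - 1.5P = 20.6 + 0.4P gives 1.9P = 1396.5, so P* = 735.
Then Q* = 1417.1 - 1.5(735) = 314.6.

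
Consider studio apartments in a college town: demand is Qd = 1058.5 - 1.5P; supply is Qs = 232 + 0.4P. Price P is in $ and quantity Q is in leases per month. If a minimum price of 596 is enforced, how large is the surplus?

With P fixed at 596, quantity demanded is 164.5 and quantity supplied is 470.4.
Surplus = Qs - Qd = 470.4 - 164.5 = 305.9.

Surplus = 305.9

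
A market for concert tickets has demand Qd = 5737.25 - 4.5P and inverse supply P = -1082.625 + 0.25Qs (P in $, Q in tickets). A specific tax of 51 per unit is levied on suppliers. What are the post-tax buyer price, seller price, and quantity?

P_b = 189.5, P_s = 138.5, Q = 4884.5

Rewriting in direct form: Qs = 4330.5 + 4P.
With a tax of 51 on suppliers, they supply based on the net price P_s = P_b - 51, so Qs = 4126.5 + 4P_b.
Set Qd = Qs: 5737.25 - 4.5P_b = 4126.5 + 4P_b, so 1610.75 = 8.5P_b and P_b = 189.5.
Then P_s = 189.5 - 51 = 138.5 and Q = 5737.25 - 4.5(189.5) = 4884.5.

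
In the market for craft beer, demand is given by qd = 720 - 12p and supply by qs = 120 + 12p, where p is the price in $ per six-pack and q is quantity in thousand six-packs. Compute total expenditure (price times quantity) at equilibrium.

Total expenditure = 10500

At equilibrium qd = qs, so 720 - 12p = 120 + 12p; collecting terms, 600 = 24p and p* = 25.
Then q* = 720 - 12(25) = 420.
Total expenditure = p* × q* = 25 × 420 = 10500.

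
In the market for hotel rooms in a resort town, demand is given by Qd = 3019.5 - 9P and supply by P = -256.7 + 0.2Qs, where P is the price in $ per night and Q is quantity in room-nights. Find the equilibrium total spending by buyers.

Rewriting in direct form: Qs = 1283.5 + 5P.
The market clears where 3019.5 - 9P = 1283.5 + 5P. Rearranging, 14P = 1736, hence P* = 124.
From the demand curve, Q* = 3019.5 - 9(124) = 1903.5.
Total spending by buyers = P* × Q* = 124 × 1903.5 = 236034.

Total spending by buyers = 236034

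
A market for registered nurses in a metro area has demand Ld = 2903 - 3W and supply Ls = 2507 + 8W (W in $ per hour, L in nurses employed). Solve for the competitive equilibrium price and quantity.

W* = 36, L* = 2795

Set Ld = Ls: 2903 - 3W = 2507 + 8W, so 396 = 11W and W* = 36.
From the demand curve, L* = 2903 - 3(36) = 2795.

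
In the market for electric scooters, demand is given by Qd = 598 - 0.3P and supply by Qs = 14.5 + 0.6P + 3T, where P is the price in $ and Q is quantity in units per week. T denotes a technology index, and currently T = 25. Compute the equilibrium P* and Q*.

With T = 25, supply is Qs = 89.5 + 0.6P.
At equilibrium Qd = Qs, so 598 - 0.3P = 89.5 + 0.6P; collecting terms, 508.5 = 0.9P and P* = 565.
Then Q* = 598 - 0.3(565) = 428.5.

P* = 565, Q* = 428.5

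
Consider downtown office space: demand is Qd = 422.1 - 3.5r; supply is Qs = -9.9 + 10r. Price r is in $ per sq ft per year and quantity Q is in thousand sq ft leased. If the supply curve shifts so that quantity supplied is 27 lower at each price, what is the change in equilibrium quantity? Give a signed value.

ΔQ = -7

Equating demand and supply, 422.1 - 3.5r = -9.9 + 10r gives 13.5r = 432, so r* = 32.
From the demand curve, Q* = 422.1 - 3.5(32) = 310.1.
After the shift, supply is Qs = -36.9 + 10r.
The new intersection has 459 = 13.5r, i.e. r = 34, Q = 303.1.
ΔQ = 303.1 - 310.1 = -7.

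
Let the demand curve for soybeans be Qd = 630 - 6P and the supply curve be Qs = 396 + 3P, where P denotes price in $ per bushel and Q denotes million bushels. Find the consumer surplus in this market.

The market clears where 630 - 6P = 396 + 3P. Rearranging, 9P = 234, hence P* = 26.
Plugging P* into demand: Q* = 630 - 6(26) = 474.
Demand choke price (Qd = 0): P = 630/6 = 105. Consumer surplus = ½ × (105 - 26) × 474 = 18723.

Consumer surplus = 18723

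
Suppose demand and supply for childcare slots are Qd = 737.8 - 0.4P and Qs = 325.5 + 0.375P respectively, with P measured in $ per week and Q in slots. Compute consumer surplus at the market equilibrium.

At equilibrium Qd = Qs, so 737.8 - 0.4P = 325.5 + 0.375P; collecting terms, 412.3 = 0.775P and P* = 532.
Substitute back: Q* = 737.8 - 0.4(532) = 525.
Demand choke price (Qd = 0): P = 737.8/0.4 = 1844.5. Consumer surplus = ½ × (1844.5 - 532) × 525 = 344531.25.

Consumer surplus = 344531.25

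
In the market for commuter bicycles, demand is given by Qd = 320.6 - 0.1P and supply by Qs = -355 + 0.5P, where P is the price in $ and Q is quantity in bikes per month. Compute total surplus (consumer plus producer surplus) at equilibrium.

Equating demand and supply, 320.6 - 0.1P = -355 + 0.5P gives 0.6P = 675.6, so P* = 1126.
From the demand curve, Q* = 320.6 - 0.1(1126) = 208.
Demand choke price = 3206; supply choke price = 710. CS = ½(3206 - 1126)(208) = 216320; PS = ½(1126 - 710)(208) = 43264. Total surplus = 259584.

Total surplus = 259584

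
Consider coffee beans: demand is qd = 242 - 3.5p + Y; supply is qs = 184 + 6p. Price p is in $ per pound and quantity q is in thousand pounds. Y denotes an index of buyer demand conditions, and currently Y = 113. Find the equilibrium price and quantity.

With Y = 113, demand is qd = 355 - 3.5p.
Equating demand and supply, 355 - 3.5p = 184 + 6p gives 9.5p = 171, so p* = 18.
Substitute back: q* = 355 - 3.5(18) = 292.

p* = 18, q* = 292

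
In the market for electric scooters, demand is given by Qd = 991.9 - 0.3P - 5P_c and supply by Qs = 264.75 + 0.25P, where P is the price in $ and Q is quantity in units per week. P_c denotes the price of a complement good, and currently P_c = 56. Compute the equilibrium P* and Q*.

P* = 813, Q* = 468

With P_c = 56, demand is Qd = 711.9 - 0.3P.
The market clears where 711.9 - 0.3P = 264.75 + 0.25P. Rearranging, 0.55P = 447.15, hence P* = 813.
Then Q* = 711.9 - 0.3(813) = 468.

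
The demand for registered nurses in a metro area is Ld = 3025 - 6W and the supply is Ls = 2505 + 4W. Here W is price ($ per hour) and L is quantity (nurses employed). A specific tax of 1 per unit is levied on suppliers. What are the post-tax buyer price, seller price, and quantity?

W_b = 52.4, W_s = 51.4, L = 2710.6

The tax drives a wedge W_b - W_s = 1. Substituting W_s = W_b - 1 into supply: Ls = 2501 + 4W_b.
Set Ld = Ls: 3025 - 6W_b = 2501 + 4W_b, so 524 = 10W_b and W_b = 52.4.
Then W_s = 52.4 - 1 = 51.4 and L = 3025 - 6(52.4) = 2710.6.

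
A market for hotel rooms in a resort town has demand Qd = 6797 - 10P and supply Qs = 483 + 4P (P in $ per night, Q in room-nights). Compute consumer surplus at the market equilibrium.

Consumer surplus = 261518.45

The market clears where 6797 - 10P = 483 + 4P. Rearranging, 14P = 6314, hence P* = 451.
Then Q* = 6797 - 10(451) = 2287.
Demand choke price (Qd = 0): P = 6797/10 = 679.7. Consumer surplus = ½ × (679.7 - 451) × 2287 = 261518.45.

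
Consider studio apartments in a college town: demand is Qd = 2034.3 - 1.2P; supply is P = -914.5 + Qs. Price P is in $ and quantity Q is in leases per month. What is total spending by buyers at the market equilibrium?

Total spending by buyers = 724561.5

Solving each curve for Q: Qs = 914.5 + P.
The market clears where 2034.3 - 1.2P = 914.5 + P. Rearranging, 2.2P = 1119.8, hence P* = 509.
Then Q* = 2034.3 - 1.2(509) = 1423.5.
Total spending by buyers = P* × Q* = 509 × 1423.5 = 724561.5.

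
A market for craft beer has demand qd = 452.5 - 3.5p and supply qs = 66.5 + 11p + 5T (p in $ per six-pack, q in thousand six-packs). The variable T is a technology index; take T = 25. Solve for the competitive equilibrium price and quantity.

p* = 18, q* = 389.5

With T = 25, supply is qs = 191.5 + 11p.
Set qd = qs: 452.5 - 3.5p = 191.5 + 11p, so 261 = 14.5p and p* = 18.
Plugging p* into demand: q* = 452.5 - 3.5(18) = 389.5.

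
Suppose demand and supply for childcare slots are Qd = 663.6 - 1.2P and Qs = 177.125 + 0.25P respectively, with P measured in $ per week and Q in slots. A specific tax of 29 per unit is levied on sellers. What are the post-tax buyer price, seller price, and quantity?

P_b = 340.5, P_s = 311.5, Q = 255

The tax drives a wedge P_b - P_s = 29. Substituting P_s = P_b - 29 into supply: Qs = 169.875 + 0.25P_b.
Equate demand and the shifted supply: 663.6 - 1.2P_b = 169.875 + 0.25P_b, giving 1.45P_b = 493.725, so P_b = 340.5.
Then P_s = 340.5 - 29 = 311.5 and Q = 663.6 - 1.2(340.5) = 255.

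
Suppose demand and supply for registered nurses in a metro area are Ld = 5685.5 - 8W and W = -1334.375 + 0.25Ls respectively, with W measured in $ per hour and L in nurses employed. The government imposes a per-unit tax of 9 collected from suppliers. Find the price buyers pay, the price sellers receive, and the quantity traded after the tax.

W_b = 32, W_s = 23, L = 5429.5

In direct form, Ls = 5337.5 + 4W.
The tax drives a wedge W_b - W_s = 9. Substituting W_s = W_b - 9 into supply: Ls = 5301.5 + 4W_b.
Set Ld = Ls: 5685.5 - 8W_b = 5301.5 + 4W_b, so 384 = 12W_b and W_b = 32.
So W_s = 23 and the quantity traded is L = 5685.5 - 8(32) = 5429.5.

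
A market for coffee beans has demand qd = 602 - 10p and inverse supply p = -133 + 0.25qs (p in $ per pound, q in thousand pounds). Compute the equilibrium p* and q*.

Solving each curve for q: qs = 532 + 4p.
The market clears where 602 - 10p = 532 + 4p. Rearranging, 14p = 70, hence p* = 5.
Substitute back: q* = 602 - 10(5) = 552.

p* = 5, q* = 552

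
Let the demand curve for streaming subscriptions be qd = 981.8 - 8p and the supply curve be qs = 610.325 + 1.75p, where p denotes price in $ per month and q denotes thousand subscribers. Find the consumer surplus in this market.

At equilibrium qd = qs, so 981.8 - 8p = 610.325 + 1.75p; collecting terms, 371.475 = 9.75p and p* = 38.1.
Then q* = 981.8 - 8(38.1) = 677.
Demand choke price (qd = 0): p = 981.8/8 = 122.725. Consumer surplus = ½ × (122.725 - 38.1) × 677 = 28645.5625.

Consumer surplus = 28645.5625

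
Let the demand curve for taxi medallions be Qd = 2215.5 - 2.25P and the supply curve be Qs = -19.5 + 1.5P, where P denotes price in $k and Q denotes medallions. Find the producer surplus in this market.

Set Qd = Qs: 2215.5 - 2.25P = -19.5 + 1.5P, so 2235 = 3.75P and P* = 596.
Plugging P* into demand: Q* = 2215.5 - 2.25(596) = 874.5.
Supply choke price (Qs = 0): P = 13. Producer surplus = ½ × (596 - 13) × 874.5 = 254916.75.

Producer surplus = 254916.75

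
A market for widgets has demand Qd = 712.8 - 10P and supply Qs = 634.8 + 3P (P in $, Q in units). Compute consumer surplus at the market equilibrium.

Consumer surplus = 21307.392

Set Qd = Qs: 712.8 - 10P = 634.8 + 3P, so 78 = 13P and P* = 6.
Plugging P* into demand: Q* = 712.8 - 10(6) = 652.8.
Demand choke price (Qd = 0): P = 712.8/10 = 71.28. Consumer surplus = ½ × (71.28 - 6) × 652.8 = 21307.392.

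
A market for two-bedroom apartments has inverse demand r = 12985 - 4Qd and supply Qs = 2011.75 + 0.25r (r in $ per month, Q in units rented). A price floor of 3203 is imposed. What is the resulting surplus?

In direct form, Qd = 3246.25 - 0.25r.
Evaluating both curves at the floor price 3203 gives Qd = 2445.5, Qs = 2812.5.
Surplus = Qs - Qd = 2812.5 - 2445.5 = 367.

Surplus = 367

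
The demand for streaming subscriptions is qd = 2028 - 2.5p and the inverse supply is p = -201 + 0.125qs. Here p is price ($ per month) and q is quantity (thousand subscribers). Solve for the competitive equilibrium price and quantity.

p* = 40, q* = 1928

Inverting to quantity form: qs = 1608 + 8p.
The market clears where 2028 - 2.5p = 1608 + 8p. Rearranging, 10.5p = 420, hence p* = 40.
Plugging p* into demand: q* = 2028 - 2.5(40) = 1928.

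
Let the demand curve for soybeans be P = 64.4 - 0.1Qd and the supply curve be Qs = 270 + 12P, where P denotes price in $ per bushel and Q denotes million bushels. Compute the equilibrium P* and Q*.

P* = 17, Q* = 474

Solving each curve for Q: Qd = 644 - 10P.
Set Qd = Qs: 644 - 10P = 270 + 12P, so 374 = 22P and P* = 17.
Then Q* = 644 - 10(17) = 474.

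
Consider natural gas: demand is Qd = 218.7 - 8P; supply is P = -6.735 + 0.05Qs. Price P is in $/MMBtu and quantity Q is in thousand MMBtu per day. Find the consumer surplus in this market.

Consumer surplus = 2369.255625

In direct form, Qs = 134.7 + 20P.
At equilibrium Qd = Qs, so 218.7 - 8P = 134.7 + 20P; collecting terms, 84 = 28P and P* = 3.
Plugging P* into demand: Q* = 218.7 - 8(3) = 194.7.
Demand choke price (Qd = 0): P = 218.7/8 = 27.3375. Consumer surplus = ½ × (27.3375 - 3) × 194.7 = 2369.255625.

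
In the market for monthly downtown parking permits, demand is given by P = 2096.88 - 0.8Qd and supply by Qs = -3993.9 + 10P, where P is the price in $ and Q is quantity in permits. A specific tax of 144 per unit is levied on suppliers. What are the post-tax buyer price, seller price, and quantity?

P_b = 716, P_s = 572, Q = 1726.1

Solving each curve for Q: Qd = 2621.1 - 1.25P.
The tax drives a wedge P_b - P_s = 144. Substituting P_s = P_b - 144 into supply: Qs = -5433.9 + 10P_b.
Market clearing requires 2621.1 - 1.25P_b = -5433.9 + 10P_b; hence 8055 = 11.25P_b and P_b = 716.
Then P_s = 716 - 144 = 572 and Q = 2621.1 - 1.25(716) = 1726.1.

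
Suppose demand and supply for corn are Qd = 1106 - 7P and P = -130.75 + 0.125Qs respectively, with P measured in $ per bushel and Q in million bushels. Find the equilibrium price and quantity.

Inverting to quantity form: Qs = 1046 + 8P.
Set Qd = Qs: 1106 - 7P = 1046 + 8P, so 60 = 15P and P* = 4.
From the demand curve, Q* = 1106 - 7(4) = 1078.

P* = 4, Q* = 1078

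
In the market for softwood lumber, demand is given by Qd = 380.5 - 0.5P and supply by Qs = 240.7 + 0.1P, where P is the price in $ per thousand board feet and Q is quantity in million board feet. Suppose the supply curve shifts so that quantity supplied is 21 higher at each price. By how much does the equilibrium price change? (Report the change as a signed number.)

Set Qd = Qs: 380.5 - 0.5P = 240.7 + 0.1P, so 139.8 = 0.6P and P* = 233.
From the demand curve, Q* = 380.5 - 0.5(233) = 264.
After the shift, supply is Qs = 261.7 + 0.1P.
The new intersection has 118.8 = 0.6P, i.e. P = 198, Q = 281.5.
ΔP = 198 - 233 = -35.

ΔP = -35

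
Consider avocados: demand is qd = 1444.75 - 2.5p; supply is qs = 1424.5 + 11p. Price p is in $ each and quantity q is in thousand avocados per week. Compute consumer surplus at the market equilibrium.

The market clears where 1444.75 - 2.5p = 1424.5 + 11p. Rearranging, 13.5p = 20.25, hence p* = 1.5.
Plugging p* into demand: q* = 1444.75 - 2.5(1.5) = 1441.
Demand choke price (qd = 0): p = 1444.75/2.5 = 577.9. Consumer surplus = ½ × (577.9 - 1.5) × 1441 = 415296.2.

Consumer surplus = 415296.2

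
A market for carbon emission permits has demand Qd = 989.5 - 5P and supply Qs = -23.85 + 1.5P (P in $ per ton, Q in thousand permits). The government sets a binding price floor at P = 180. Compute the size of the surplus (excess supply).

Evaluating both curves at the floor price 180 gives Qd = 89.5, Qs = 246.15.
Surplus = Qs - Qd = 246.15 - 89.5 = 156.65.

Surplus = 156.65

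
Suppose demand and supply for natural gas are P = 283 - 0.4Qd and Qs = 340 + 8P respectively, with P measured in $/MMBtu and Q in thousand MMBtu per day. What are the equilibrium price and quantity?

In direct form, Qd = 707.5 - 2.5P.
Equating demand and supply, 707.5 - 2.5P = 340 + 8P gives 10.5P = 367.5, so P* = 35.
Substitute back: Q* = 707.5 - 2.5(35) = 620.

P* = 35, Q* = 620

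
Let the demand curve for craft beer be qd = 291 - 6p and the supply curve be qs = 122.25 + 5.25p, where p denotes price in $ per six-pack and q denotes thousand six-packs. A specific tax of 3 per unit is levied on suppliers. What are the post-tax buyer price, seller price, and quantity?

p_b = 16.4, p_s = 13.4, q = 192.6

Suppliers keep p_s = p_b - 3 per unit, so supply in terms of the buyer price is qs = 106.5 + 5.25p_b.
Set qd = qs: 291 - 6p_b = 106.5 + 5.25p_b, so 184.5 = 11.25p_b and p_b = 16.4.
So p_s = 13.4 and the quantity traded is q = 291 - 6(16.4) = 192.6.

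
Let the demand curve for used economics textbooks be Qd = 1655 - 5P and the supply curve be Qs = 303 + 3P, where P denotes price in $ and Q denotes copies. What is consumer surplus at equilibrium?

Consumer surplus = 65610

Set Qd = Qs: 1655 - 5P = 303 + 3P, so 1352 = 8P and P* = 169.
Substitute back: Q* = 1655 - 5(169) = 810.
Demand choke price (Qd = 0): P = 1655/5 = 331. Consumer surplus = ½ × (331 - 169) × 810 = 65610.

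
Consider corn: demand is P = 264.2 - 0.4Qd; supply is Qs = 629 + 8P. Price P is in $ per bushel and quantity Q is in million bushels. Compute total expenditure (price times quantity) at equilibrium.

In direct form, Qd = 660.5 - 2.5P.
Equating demand and supply, 660.5 - 2.5P = 629 + 8P gives 10.5P = 31.5, so P* = 3.
Then Q* = 660.5 - 2.5(3) = 653.
Total expenditure = P* × Q* = 3 × 653 = 1959.

Total expenditure = 1959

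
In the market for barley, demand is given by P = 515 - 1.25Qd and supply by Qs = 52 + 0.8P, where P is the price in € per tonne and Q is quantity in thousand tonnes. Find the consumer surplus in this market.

Consumer surplus = 33640

Rewriting in direct form: Qd = 412 - 0.8P.
Set Qd = Qs: 412 - 0.8P = 52 + 0.8P, so 360 = 1.6P and P* = 225.
Plugging P* into demand: Q* = 412 - 0.8(225) = 232.
Demand choke price (Qd = 0): P = 412/0.8 = 515. Consumer surplus = ½ × (515 - 225) × 232 = 33640.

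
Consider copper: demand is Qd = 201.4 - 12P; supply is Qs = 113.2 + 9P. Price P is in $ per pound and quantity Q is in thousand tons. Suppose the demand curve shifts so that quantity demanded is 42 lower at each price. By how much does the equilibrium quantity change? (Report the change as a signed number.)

ΔQ = -18

Set Qd = Qs: 201.4 - 12P = 113.2 + 9P, so 88.2 = 21P and P* = 4.2.
Plugging P* into demand: Q* = 201.4 - 12(4.2) = 151.
After the shift, demand is Qd = 159.4 - 12P.
New equilibrium: 46.2 = 21P, so P = 2.2 and Q = 133.
ΔQ = 133 - 151 = -18.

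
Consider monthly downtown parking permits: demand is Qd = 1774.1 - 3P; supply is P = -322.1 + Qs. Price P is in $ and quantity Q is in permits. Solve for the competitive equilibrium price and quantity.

P* = 363, Q* = 685.1

Solving each curve for Q: Qs = 322.1 + P.
Set Qd = Qs: 1774.1 - 3P = 322.1 + P, so 1452 = 4P and P* = 363.
Then Q* = 1774.1 - 3(363) = 685.1.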